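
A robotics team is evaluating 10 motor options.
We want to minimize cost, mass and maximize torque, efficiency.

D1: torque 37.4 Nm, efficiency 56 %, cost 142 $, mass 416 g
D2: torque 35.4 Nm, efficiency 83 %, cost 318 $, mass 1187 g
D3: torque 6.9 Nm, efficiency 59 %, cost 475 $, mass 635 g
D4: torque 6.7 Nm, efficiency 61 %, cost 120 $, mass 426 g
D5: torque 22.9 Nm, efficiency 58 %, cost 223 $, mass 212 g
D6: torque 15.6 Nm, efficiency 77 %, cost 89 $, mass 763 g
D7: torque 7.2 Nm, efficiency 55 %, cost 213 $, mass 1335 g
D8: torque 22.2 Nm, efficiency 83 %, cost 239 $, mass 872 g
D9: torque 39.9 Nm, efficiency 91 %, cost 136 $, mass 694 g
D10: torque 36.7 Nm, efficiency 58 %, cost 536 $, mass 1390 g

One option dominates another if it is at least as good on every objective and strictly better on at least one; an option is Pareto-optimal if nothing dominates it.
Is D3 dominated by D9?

No

D9 vs D3: D9 is worse on mass (694 vs 635), so it does not dominate D3.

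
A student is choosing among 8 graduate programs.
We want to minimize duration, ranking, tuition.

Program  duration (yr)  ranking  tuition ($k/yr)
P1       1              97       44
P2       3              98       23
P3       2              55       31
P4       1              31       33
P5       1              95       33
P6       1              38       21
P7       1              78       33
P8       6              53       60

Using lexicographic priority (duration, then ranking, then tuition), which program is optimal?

First minimize duration: best is 1, kept {P1, P4, P5, P6, P7}.
Then minimize ranking: best is 31, kept {P4}.

P4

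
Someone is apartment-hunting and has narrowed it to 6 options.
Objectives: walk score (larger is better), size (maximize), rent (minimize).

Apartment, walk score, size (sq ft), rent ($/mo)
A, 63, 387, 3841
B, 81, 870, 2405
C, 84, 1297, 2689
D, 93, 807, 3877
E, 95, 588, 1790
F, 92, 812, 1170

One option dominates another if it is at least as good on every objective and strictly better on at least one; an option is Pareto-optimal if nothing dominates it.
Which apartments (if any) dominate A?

B: walk score 81≥63, size 870≥387, rent 2405≤3841 — dominates A.
C: walk score 84≥63, size 1297≥387, rent 2689≤3841 — dominates A.
E: walk score 95≥63, size 588≥387, rent 1790≤3841 — dominates A.
F: walk score 92≥63, size 812≥387, rent 1170≤3841 — dominates A.
Others (D) are each worse than A on at least one objective.

B, C, E, F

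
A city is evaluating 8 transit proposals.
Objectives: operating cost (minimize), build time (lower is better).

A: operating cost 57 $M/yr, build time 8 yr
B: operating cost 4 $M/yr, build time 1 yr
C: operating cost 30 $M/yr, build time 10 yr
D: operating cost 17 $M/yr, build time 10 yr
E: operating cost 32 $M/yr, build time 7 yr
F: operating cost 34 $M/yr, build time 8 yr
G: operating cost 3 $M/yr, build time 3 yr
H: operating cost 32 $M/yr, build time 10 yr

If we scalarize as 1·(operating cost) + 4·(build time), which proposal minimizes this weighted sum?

B

A: 1·57 + 4·8 = 89
B: 1·4 + 4·1 = 8
C: 1·30 + 4·10 = 70
D: 1·17 + 4·10 = 57
E: 1·32 + 4·7 = 60
F: 1·34 + 4·8 = 66
G: 1·3 + 4·3 = 15
H: 1·32 + 4·10 = 72
Lowest: B at 8.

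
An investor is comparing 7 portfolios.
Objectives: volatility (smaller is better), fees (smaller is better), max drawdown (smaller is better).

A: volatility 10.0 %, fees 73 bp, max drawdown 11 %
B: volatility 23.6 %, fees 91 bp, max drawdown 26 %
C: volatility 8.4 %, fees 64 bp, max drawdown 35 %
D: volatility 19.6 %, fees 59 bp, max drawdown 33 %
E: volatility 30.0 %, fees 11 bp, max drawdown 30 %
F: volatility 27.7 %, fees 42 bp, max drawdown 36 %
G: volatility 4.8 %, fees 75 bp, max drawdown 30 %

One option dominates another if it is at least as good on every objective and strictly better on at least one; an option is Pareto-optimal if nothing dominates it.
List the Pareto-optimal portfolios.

A, C, D, E, F, G

A: not dominated (best max drawdown).
B: dominated by A (volatility 10.0≤23.6, fees 73≤91, max drawdown 11≤26).
C: not dominated.
D: not dominated.
E: not dominated (best fees).
F: not dominated.
G: not dominated (best volatility).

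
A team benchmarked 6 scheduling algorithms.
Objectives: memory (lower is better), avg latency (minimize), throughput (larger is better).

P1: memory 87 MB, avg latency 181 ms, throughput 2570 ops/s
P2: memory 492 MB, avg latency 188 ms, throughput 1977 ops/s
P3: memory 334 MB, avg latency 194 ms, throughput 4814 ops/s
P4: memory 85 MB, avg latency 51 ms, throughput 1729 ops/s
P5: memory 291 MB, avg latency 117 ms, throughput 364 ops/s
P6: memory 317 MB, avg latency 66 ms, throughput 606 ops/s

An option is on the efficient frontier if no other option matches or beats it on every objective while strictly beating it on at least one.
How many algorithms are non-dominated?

3

P1: not dominated.
P2: dominated by P1 (memory 87≤492, avg latency 181≤188, throughput 2570≥1977).
P3: not dominated (best throughput).
P4: not dominated (best memory).
P5: dominated by P4 (memory 85≤291, avg latency 51≤117, throughput 1729≥364).
P6: dominated by P4 (memory 85≤317, avg latency 51≤66, throughput 1729≥606).
Pareto-optimal: P1, P3, P4 → 3.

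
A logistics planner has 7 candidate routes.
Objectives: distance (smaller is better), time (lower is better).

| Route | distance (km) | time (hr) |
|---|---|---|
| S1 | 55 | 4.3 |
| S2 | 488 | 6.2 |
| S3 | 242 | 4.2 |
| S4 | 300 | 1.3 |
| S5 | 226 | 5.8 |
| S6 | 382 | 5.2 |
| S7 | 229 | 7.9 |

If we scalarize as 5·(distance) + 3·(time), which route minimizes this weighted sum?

S1: 5·55 + 3·4.3 = 287.9
S2: 5·488 + 3·6.2 = 2458.6
S3: 5·242 + 3·4.2 = 1222.6
S4: 5·300 + 3·1.3 = 1503.9
S5: 5·226 + 3·5.8 = 1147.4
S6: 5·382 + 3·5.2 = 1925.6
S7: 5·229 + 3·7.9 = 1168.7
Lowest: S1 at 287.9.

S1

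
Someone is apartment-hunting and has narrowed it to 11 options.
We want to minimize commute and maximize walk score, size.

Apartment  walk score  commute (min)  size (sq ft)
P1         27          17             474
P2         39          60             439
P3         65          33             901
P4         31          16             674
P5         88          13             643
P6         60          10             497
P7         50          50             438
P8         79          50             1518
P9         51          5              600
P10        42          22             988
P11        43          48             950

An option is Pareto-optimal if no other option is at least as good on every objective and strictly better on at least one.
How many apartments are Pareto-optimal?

P1: dominated by P4 (walk score 31≥27, commute 16≤17, size 674≥474).
P2: dominated by P3 (walk score 65≥39, commute 33≤60, size 901≥439).
P3: not dominated.
P4: not dominated.
P5: not dominated (best walk score).
P6: not dominated.
P7: dominated by P3 (walk score 65≥50, commute 33≤50, size 901≥438).
P8: not dominated (best size).
P9: not dominated (best commute).
P10: not dominated.
P11: not dominated.
Pareto-optimal: P3, P4, P5, P6, P8, P9, P10, P11 → 8.

8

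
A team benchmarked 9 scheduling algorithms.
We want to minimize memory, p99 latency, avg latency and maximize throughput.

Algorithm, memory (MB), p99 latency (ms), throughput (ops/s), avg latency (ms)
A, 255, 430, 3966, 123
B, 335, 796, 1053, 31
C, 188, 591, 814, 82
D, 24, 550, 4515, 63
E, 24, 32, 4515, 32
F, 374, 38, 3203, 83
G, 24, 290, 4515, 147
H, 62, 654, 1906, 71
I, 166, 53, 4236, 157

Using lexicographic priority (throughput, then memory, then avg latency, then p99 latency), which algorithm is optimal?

First maximize throughput: best is 4515, kept {D, E, G}.
Then minimize memory: best is 24, kept {D, E, G}.
Then minimize avg latency: best is 32, kept {E}.

E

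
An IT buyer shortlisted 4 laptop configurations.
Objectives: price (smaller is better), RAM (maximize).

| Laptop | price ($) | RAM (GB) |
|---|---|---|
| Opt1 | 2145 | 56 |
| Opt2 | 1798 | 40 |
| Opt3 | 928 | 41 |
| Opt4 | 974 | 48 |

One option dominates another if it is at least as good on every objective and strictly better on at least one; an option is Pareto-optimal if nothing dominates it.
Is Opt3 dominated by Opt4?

No

Opt4 vs Opt3: Opt4 is worse on price (974 vs 928), so it does not dominate Opt3.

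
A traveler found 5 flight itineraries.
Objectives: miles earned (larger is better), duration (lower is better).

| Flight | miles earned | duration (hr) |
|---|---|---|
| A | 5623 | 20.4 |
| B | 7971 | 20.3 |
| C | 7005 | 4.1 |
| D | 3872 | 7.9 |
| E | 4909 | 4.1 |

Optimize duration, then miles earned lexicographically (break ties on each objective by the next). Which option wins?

First minimize duration: best is 4.1, kept {C, E}.
Then maximize miles earned: best is 7005, kept {C}.

C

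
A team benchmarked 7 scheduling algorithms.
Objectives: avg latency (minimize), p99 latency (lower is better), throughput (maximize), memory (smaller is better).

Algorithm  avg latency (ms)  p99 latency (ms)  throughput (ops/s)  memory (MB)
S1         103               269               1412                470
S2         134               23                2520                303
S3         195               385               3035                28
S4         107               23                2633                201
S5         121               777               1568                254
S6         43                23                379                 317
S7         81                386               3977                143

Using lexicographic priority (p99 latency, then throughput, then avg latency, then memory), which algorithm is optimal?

First minimize p99 latency: best is 23, kept {S2, S4, S6}.
Then maximize throughput: best is 2633, kept {S4}.

S4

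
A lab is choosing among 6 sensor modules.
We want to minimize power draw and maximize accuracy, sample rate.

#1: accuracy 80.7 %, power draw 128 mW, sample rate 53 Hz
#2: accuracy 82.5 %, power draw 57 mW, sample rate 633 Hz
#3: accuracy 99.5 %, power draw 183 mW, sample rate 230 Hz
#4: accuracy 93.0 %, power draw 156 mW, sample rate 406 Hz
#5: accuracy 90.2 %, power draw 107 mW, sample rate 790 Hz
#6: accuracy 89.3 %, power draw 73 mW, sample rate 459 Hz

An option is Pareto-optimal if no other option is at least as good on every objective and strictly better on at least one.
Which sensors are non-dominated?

#2, #3, #4, #5, #6

#1: dominated by #2 (accuracy 82.5≥80.7, power draw 57≤128, sample rate 633≥53).
#2: not dominated (best power draw).
#3: not dominated (best accuracy).
#4: not dominated.
#5: not dominated (best sample rate).
#6: not dominated.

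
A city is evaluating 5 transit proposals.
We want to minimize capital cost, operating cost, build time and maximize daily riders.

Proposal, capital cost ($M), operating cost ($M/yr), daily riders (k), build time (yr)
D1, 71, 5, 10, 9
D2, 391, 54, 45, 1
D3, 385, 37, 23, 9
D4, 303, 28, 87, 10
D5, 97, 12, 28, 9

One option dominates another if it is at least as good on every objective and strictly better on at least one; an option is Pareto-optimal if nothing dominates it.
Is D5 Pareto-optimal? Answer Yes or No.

D1: worse on daily riders (10 vs 28).
D2: worse on capital cost (391 vs 97).
D3: worse on capital cost (385 vs 97).
D4: worse on capital cost (303 vs 97).
No option is at least as good as D5 on every objective and strictly better on one.

Yes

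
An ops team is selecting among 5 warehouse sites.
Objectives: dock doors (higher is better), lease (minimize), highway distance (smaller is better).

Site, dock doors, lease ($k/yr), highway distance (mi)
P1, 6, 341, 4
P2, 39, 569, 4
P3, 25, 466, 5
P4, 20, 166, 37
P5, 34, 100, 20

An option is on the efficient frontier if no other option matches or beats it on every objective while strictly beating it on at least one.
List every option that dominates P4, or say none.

P5

P5: dock doors 34≥20, lease 100≤166, highway distance 20≤37 — dominates P4.
Others (P1, P2, P3) are each worse than P4 on at least one objective.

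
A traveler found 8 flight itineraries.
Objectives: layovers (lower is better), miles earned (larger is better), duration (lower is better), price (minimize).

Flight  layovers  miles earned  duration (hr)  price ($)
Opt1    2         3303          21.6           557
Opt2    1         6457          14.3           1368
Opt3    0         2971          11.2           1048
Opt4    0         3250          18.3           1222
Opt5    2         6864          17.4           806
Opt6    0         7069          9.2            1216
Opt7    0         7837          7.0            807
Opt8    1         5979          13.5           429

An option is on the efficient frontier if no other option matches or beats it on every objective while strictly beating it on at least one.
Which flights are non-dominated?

Opt1: dominated by Opt8 (layovers 1≤2, miles earned 5979≥3303, duration 13.5≤21.6, price 429≤557).
Opt2: dominated by Opt6 (layovers 0≤1, miles earned 7069≥6457, duration 9.2≤14.3, price 1216≤1368).
Opt3: dominated by Opt7 (layovers 0≤0, miles earned 7837≥2971, duration 7.0≤11.2, price 807≤1048).
Opt4: dominated by Opt6 (layovers 0≤0, miles earned 7069≥3250, duration 9.2≤18.3, price 1216≤1222).
Opt5: not dominated.
Opt6: dominated by Opt7 (layovers 0≤0, miles earned 7837≥7069, duration 7.0≤9.2, price 807≤1216).
Opt7: not dominated (best miles earned).
Opt8: not dominated (best price).

Opt5, Opt7, Opt8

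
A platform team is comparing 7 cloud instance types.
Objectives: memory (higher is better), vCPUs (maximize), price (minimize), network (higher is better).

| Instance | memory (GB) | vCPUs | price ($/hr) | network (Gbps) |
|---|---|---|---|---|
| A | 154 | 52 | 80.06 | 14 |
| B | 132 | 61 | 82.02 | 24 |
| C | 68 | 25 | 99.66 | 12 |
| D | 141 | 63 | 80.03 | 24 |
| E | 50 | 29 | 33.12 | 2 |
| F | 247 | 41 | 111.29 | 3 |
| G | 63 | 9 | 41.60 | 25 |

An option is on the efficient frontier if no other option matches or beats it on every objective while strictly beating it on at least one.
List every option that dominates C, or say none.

A, B, D

A: memory 154≥68, vCPUs 52≥25, price 80.06≤99.66, network 14≥12 — dominates C.
B: memory 132≥68, vCPUs 61≥25, price 82.02≤99.66, network 24≥12 — dominates C.
D: memory 141≥68, vCPUs 63≥25, price 80.03≤99.66, network 24≥12 — dominates C.
Others (E, F, G) are each worse than C on at least one objective.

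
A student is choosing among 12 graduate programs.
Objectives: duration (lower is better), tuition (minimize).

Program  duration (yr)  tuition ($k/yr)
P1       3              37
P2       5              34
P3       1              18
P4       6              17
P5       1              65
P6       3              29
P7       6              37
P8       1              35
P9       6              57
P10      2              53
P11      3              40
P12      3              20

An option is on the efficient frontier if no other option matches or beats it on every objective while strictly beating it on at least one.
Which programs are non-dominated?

P3, P4

P1: dominated by P3 (duration 1≤3, tuition 18≤37).
P2: dominated by P3 (duration 1≤5, tuition 18≤34).
P3: not dominated.
P4: not dominated (best tuition).
P5: dominated by P3 (duration 1≤1, tuition 18≤65).
P6: dominated by P3 (duration 1≤3, tuition 18≤29).
P7: dominated by P1 (duration 3≤6, tuition 37≤37).
P8: dominated by P3 (duration 1≤1, tuition 18≤35).
P9: dominated by P1 (duration 3≤6, tuition 37≤57).
P10: dominated by P3 (duration 1≤2, tuition 18≤53).
P11: dominated by P1 (duration 3≤3, tuition 37≤40).
P12: dominated by P3 (duration 1≤3, tuition 18≤20).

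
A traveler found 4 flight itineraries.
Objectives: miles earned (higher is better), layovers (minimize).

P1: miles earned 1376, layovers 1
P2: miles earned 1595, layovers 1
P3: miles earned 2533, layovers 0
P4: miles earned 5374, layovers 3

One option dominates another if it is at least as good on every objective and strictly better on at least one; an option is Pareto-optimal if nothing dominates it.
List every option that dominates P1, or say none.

P2: miles earned 1595≥1376, layovers 1≤1 — dominates P1.
P3: miles earned 2533≥1376, layovers 0≤1 — dominates P1.
Others (P4) are each worse than P1 on at least one objective.

P2, P3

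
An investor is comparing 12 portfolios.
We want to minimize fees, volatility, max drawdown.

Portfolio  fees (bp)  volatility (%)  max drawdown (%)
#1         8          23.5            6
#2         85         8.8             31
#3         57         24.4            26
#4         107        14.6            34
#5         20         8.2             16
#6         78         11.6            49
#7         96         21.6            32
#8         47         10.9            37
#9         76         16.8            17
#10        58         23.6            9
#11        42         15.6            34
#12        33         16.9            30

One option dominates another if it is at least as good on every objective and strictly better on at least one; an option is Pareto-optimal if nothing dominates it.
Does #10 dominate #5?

#10 vs #5: #10 is worse on fees (58 vs 20), so it does not dominate #5.

No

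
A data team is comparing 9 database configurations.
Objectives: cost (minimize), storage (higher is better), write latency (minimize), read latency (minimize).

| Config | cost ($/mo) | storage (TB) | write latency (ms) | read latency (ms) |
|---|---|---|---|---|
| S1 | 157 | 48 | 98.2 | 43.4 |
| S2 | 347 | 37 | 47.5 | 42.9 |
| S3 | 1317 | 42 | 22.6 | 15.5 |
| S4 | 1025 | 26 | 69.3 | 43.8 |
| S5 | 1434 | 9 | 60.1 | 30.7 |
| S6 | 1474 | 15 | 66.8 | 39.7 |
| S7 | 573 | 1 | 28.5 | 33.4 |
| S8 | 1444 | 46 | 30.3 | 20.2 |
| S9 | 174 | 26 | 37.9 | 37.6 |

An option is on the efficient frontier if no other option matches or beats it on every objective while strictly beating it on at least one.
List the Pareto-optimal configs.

S1: not dominated (best cost).
S2: not dominated.
S3: not dominated (best write latency).
S4: dominated by S2 (cost 347≤1025, storage 37≥26, write latency 47.5≤69.3, read latency 42.9≤43.8).
S5: dominated by S3 (cost 1317≤1434, storage 42≥9, write latency 22.6≤60.1, read latency 15.5≤30.7).
S6: dominated by S3 (cost 1317≤1474, storage 42≥15, write latency 22.6≤66.8, read latency 15.5≤39.7).
S7: not dominated.
S8: not dominated.
S9: not dominated.

S1, S2, S3, S7, S8, S9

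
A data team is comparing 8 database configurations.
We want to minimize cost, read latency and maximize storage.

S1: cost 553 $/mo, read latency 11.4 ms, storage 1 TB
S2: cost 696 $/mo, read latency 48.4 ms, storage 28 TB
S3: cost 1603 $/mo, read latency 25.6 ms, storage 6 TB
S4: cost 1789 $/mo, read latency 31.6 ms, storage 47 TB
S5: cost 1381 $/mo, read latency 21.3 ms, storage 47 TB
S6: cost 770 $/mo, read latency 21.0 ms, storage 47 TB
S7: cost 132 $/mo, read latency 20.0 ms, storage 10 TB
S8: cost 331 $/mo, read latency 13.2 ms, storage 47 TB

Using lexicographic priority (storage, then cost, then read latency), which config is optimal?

S8

First maximize storage: best is 47, kept {S4, S5, S6, S8}.
Then minimize cost: best is 331, kept {S8}.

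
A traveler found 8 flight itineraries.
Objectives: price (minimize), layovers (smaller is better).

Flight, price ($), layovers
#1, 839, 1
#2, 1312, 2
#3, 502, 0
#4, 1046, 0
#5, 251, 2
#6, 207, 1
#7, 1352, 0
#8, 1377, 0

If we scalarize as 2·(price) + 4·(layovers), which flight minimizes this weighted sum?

#6

#1: 2·839 + 4·1 = 1682
#2: 2·1312 + 4·2 = 2632
#3: 2·502 + 4·0 = 1004
#4: 2·1046 + 4·0 = 2092
#5: 2·251 + 4·2 = 510
#6: 2·207 + 4·1 = 418
#7: 2·1352 + 4·0 = 2704
#8: 2·1377 + 4·0 = 2754
Lowest: #6 at 418.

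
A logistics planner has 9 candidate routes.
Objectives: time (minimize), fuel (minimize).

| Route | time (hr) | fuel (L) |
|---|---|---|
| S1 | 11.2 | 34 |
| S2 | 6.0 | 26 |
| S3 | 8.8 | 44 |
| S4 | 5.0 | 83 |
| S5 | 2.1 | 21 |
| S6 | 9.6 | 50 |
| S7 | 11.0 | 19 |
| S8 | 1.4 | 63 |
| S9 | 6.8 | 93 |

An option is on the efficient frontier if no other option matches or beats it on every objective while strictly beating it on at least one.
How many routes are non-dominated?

S1: dominated by S2 (time 6.0≤11.2, fuel 26≤34).
S2: dominated by S5 (time 2.1≤6.0, fuel 21≤26).
S3: dominated by S2 (time 6.0≤8.8, fuel 26≤44).
S4: dominated by S5 (time 2.1≤5.0, fuel 21≤83).
S5: not dominated.
S6: dominated by S2 (time 6.0≤9.6, fuel 26≤50).
S7: not dominated (best fuel).
S8: not dominated (best time).
S9: dominated by S2 (time 6.0≤6.8, fuel 26≤93).
Pareto-optimal: S5, S7, S8 → 3.

3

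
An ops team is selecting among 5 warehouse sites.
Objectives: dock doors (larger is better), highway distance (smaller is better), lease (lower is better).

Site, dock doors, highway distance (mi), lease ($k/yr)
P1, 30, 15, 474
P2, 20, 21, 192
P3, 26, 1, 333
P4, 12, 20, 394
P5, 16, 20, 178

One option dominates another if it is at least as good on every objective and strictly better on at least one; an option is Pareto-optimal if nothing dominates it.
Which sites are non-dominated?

P1: not dominated (best dock doors).
P2: not dominated.
P3: not dominated (best highway distance).
P4: dominated by P3 (dock doors 26≥12, highway distance 1≤20, lease 333≤394).
P5: not dominated (best lease).

P1, P2, P3, P5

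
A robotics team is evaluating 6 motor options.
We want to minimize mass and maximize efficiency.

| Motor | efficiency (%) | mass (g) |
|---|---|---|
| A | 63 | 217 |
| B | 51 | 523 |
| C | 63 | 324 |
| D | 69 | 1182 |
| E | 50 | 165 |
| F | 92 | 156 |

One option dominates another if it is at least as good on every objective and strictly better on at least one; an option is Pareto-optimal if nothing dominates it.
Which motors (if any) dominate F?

none

A: worse on efficiency (63 vs 92).
B: worse on efficiency (51 vs 92).
C: worse on efficiency (63 vs 92).
D: worse on efficiency (69 vs 92).
E: worse on efficiency (50 vs 92).
No option dominates F.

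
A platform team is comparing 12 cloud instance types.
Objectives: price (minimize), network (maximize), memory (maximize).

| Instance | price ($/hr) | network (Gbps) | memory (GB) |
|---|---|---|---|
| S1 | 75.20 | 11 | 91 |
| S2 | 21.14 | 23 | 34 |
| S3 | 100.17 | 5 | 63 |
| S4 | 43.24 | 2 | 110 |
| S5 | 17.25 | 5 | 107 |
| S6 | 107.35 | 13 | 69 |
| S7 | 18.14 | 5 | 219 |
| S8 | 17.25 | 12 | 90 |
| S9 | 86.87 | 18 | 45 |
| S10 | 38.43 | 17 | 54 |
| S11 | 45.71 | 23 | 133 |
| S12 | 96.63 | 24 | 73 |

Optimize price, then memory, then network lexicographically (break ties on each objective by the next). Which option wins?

First minimize price: best is 17.25, kept {S5, S8}.
Then maximize memory: best is 107, kept {S5}.

S5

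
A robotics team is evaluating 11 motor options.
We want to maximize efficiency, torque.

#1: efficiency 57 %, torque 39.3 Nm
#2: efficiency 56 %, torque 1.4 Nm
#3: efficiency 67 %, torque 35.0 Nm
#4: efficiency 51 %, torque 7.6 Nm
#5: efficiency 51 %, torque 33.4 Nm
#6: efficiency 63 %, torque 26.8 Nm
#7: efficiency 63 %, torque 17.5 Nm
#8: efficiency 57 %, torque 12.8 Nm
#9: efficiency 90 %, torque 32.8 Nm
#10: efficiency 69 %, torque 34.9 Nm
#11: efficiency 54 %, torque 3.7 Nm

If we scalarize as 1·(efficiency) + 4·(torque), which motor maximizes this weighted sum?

#9

#1: 1·57 + 4·39.3 = 214.2
#2: 1·56 + 4·1.4 = 61.6
#3: 1·67 + 4·35.0 = 207.0
#4: 1·51 + 4·7.6 = 81.4
#5: 1·51 + 4·33.4 = 184.6
#6: 1·63 + 4·26.8 = 170.2
#7: 1·63 + 4·17.5 = 133.0
#8: 1·57 + 4·12.8 = 108.2
#9: 1·90 + 4·32.8 = 221.2
#10: 1·69 + 4·34.9 = 208.6
#11: 1·54 + 4·3.7 = 68.8
Highest: #9 at 221.2.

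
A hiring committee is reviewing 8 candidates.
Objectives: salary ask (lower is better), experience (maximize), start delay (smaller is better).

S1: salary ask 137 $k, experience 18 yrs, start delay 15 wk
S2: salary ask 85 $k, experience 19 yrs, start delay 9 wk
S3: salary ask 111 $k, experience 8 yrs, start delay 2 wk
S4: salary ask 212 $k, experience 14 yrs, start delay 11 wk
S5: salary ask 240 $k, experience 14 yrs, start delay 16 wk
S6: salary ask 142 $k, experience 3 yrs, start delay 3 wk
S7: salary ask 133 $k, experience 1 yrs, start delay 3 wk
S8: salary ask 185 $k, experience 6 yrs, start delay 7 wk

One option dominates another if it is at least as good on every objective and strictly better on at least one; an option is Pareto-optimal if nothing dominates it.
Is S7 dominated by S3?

Yes

S3 vs S7: salary ask 111≤133, experience 8≥1, start delay 2≤3 — S3 is at least as good on every objective with at least one strict improvement.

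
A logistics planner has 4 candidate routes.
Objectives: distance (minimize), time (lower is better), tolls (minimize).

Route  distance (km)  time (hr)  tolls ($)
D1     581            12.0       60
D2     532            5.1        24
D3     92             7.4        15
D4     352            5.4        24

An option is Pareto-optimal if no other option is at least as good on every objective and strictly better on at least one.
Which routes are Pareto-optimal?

D1: dominated by D2 (distance 532≤581, time 5.1≤12.0, tolls 24≤60).
D2: not dominated (best time).
D3: not dominated (best distance).
D4: not dominated.

D2, D3, D4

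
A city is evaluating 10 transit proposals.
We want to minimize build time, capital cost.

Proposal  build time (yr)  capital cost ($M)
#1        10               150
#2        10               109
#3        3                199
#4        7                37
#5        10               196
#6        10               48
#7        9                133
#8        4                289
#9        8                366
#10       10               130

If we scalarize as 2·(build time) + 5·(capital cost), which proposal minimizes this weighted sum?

#1: 2·10 + 5·150 = 770
#2: 2·10 + 5·109 = 565
#3: 2·3 + 5·199 = 1001
#4: 2·7 + 5·37 = 199
#5: 2·10 + 5·196 = 1000
#6: 2·10 + 5·48 = 260
#7: 2·9 + 5·133 = 683
#8: 2·4 + 5·289 = 1453
#9: 2·8 + 5·366 = 1846
#10: 2·10 + 5·130 = 670
Lowest: #4 at 199.

#4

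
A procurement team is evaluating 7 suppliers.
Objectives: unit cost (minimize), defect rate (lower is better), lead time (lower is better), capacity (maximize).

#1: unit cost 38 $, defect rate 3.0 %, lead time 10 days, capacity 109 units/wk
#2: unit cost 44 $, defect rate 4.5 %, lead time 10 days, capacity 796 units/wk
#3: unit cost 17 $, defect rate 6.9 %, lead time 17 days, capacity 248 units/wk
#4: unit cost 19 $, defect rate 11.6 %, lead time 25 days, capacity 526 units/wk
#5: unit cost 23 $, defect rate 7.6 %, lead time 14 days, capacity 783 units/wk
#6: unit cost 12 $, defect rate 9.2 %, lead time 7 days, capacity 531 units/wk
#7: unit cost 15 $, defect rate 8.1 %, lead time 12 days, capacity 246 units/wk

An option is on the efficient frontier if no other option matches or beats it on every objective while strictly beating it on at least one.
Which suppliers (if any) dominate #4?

#6

#6: unit cost 12≤19, defect rate 9.2≤11.6, lead time 7≤25, capacity 531≥526 — dominates #4.
Others (#1, #2, #3, #5, #7) are each worse than #4 on at least one objective.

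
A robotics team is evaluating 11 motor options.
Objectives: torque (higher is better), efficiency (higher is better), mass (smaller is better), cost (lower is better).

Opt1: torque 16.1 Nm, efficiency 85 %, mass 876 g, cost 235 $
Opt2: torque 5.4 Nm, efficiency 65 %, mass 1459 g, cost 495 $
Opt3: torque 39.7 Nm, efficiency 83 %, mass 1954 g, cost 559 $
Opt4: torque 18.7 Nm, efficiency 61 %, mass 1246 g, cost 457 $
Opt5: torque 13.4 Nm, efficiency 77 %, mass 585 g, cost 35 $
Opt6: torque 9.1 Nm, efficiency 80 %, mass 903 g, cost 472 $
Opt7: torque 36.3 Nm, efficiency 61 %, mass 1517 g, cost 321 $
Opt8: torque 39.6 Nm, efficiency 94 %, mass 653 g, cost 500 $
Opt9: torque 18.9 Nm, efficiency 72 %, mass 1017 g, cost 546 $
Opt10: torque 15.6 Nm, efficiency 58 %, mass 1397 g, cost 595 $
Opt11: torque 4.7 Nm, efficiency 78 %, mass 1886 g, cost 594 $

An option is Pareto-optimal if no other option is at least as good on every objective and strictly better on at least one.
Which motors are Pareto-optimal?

Opt1: not dominated.
Opt2: dominated by Opt1 (torque 16.1≥5.4, efficiency 85≥65, mass 876≤1459, cost 235≤495).
Opt3: not dominated (best torque).
Opt4: not dominated.
Opt5: not dominated (best mass).
Opt6: dominated by Opt1 (torque 16.1≥9.1, efficiency 85≥80, mass 876≤903, cost 235≤472).
Opt7: not dominated.
Opt8: not dominated (best efficiency).
Opt9: dominated by Opt8 (torque 39.6≥18.9, efficiency 94≥72, mass 653≤1017, cost 500≤546).
Opt10: dominated by Opt1 (torque 16.1≥15.6, efficiency 85≥58, mass 876≤1397, cost 235≤595).
Opt11: dominated by Opt1 (torque 16.1≥4.7, efficiency 85≥78, mass 876≤1886, cost 235≤594).

Opt1, Opt3, Opt4, Opt5, Opt7, Opt8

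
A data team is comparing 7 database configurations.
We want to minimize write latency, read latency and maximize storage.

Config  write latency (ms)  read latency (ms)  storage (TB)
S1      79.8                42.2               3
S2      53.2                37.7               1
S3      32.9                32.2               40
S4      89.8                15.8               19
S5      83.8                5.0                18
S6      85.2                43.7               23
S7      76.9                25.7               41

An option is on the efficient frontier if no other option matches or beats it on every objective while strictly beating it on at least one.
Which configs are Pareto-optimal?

S3, S4, S5, S7

S1: dominated by S3 (write latency 32.9≤79.8, read latency 32.2≤42.2, storage 40≥3).
S2: dominated by S3 (write latency 32.9≤53.2, read latency 32.2≤37.7, storage 40≥1).
S3: not dominated (best write latency).
S4: not dominated.
S5: not dominated (best read latency).
S6: dominated by S3 (write latency 32.9≤85.2, read latency 32.2≤43.7, storage 40≥23).
S7: not dominated (best storage).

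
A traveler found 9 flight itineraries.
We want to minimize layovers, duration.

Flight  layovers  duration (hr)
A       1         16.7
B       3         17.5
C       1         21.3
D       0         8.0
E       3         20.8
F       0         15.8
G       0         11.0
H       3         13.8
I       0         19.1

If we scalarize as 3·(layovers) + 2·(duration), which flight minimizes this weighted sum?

D

A: 3·1 + 2·16.7 = 36.4
B: 3·3 + 2·17.5 = 44.0
C: 3·1 + 2·21.3 = 45.6
D: 3·0 + 2·8.0 = 16.0
E: 3·3 + 2·20.8 = 50.6
F: 3·0 + 2·15.8 = 31.6
G: 3·0 + 2·11.0 = 22.0
H: 3·3 + 2·13.8 = 36.6
I: 3·0 + 2·19.1 = 38.2
Lowest: D at 16.0.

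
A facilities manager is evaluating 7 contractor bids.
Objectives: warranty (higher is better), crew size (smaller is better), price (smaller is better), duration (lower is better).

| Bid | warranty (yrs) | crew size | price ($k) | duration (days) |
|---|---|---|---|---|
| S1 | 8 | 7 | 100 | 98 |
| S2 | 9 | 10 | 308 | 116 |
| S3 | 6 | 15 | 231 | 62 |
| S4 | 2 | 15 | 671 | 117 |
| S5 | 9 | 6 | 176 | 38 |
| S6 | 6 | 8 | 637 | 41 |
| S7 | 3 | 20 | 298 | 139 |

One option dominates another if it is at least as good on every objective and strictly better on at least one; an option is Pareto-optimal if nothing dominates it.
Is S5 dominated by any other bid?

No

S1: worse on warranty (8 vs 9).
S2: worse on crew size (10 vs 6).
S3: worse on warranty (6 vs 9).
S4: worse on warranty (2 vs 9).
S6: worse on warranty (6 vs 9).
S7: worse on warranty (3 vs 9).
No option is at least as good as S5 on every objective and strictly better on one.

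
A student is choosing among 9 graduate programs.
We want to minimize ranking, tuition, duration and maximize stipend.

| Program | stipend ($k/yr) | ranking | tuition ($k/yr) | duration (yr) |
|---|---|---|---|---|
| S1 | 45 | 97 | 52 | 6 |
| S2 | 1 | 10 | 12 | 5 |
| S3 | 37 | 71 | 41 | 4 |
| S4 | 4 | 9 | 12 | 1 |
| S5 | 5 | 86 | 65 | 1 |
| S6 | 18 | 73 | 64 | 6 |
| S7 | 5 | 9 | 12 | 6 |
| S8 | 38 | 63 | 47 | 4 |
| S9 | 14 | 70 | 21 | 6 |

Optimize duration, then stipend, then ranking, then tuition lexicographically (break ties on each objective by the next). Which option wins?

First minimize duration: best is 1, kept {S4, S5}.
Then maximize stipend: best is 5, kept {S5}.

S5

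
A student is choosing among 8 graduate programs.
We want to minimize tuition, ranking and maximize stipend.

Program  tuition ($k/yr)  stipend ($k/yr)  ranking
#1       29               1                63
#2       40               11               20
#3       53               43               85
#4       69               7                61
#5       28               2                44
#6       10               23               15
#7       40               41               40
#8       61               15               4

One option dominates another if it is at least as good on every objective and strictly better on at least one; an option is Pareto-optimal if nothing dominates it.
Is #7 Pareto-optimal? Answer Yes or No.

#1: worse on stipend (1 vs 41).
#2: worse on stipend (11 vs 41).
#3: worse on tuition (53 vs 40).
#4: worse on tuition (69 vs 40).
#5: worse on stipend (2 vs 41).
#6: worse on stipend (23 vs 41).
#8: worse on tuition (61 vs 40).
No option is at least as good as #7 on every objective and strictly better on one.

Yes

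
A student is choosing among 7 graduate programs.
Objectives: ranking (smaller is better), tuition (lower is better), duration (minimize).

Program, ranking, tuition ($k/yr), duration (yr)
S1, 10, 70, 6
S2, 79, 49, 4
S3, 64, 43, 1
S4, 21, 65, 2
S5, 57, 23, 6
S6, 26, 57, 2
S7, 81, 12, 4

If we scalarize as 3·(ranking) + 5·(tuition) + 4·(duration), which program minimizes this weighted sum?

S5

S1: 3·10 + 5·70 + 4·6 = 404
S2: 3·79 + 5·49 + 4·4 = 498
S3: 3·64 + 5·43 + 4·1 = 411
S4: 3·21 + 5·65 + 4·2 = 396
S5: 3·57 + 5·23 + 4·6 = 310
S6: 3·26 + 5·57 + 4·2 = 371
S7: 3·81 + 5·12 + 4·4 = 319
Lowest: S5 at 310.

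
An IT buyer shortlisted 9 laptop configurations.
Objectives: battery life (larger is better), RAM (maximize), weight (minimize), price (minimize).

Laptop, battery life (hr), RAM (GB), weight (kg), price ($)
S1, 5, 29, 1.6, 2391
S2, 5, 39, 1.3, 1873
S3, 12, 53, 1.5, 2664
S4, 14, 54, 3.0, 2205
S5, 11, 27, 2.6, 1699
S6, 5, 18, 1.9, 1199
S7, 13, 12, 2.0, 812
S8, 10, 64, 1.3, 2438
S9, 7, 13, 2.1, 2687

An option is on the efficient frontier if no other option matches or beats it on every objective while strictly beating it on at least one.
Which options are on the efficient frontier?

S2, S3, S4, S5, S6, S7, S8

S1: dominated by S2 (battery life 5≥5, RAM 39≥29, weight 1.3≤1.6, price 1873≤2391).
S2: not dominated.
S3: not dominated.
S4: not dominated (best battery life).
S5: not dominated.
S6: not dominated.
S7: not dominated (best price).
S8: not dominated (best RAM).
S9: dominated by S3 (battery life 12≥7, RAM 53≥13, weight 1.5≤2.1, price 2664≤2687).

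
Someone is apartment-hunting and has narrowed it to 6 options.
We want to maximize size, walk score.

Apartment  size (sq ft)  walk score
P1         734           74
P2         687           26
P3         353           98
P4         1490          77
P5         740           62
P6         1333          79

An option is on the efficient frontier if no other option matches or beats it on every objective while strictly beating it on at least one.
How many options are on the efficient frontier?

P1: dominated by P4 (size 1490≥734, walk score 77≥74).
P2: dominated by P1 (size 734≥687, walk score 74≥26).
P3: not dominated (best walk score).
P4: not dominated (best size).
P5: dominated by P4 (size 1490≥740, walk score 77≥62).
P6: not dominated.
Pareto-optimal: P3, P4, P6 → 3.

3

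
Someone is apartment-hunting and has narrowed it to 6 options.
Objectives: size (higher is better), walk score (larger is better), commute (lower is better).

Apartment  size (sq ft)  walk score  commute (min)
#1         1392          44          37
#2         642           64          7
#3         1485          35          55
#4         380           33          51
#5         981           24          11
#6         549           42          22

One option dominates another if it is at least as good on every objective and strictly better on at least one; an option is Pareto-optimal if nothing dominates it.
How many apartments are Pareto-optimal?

4

#1: not dominated.
#2: not dominated (best walk score).
#3: not dominated (best size).
#4: dominated by #1 (size 1392≥380, walk score 44≥33, commute 37≤51).
#5: not dominated.
#6: dominated by #2 (size 642≥549, walk score 64≥42, commute 7≤22).
Pareto-optimal: #1, #2, #3, #5 → 4.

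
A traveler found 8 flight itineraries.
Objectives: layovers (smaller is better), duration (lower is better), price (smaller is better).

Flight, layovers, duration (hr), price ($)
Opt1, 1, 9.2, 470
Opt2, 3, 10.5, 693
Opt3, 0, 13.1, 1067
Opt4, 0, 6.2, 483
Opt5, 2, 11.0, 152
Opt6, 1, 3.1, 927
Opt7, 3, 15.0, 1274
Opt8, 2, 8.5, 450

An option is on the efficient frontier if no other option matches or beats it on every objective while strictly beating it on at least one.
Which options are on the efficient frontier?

Opt1, Opt4, Opt5, Opt6, Opt8

Opt1: not dominated.
Opt2: dominated by Opt1 (layovers 1≤3, duration 9.2≤10.5, price 470≤693).
Opt3: dominated by Opt4 (layovers 0≤0, duration 6.2≤13.1, price 483≤1067).
Opt4: not dominated.
Opt5: not dominated (best price).
Opt6: not dominated (best duration).
Opt7: dominated by Opt1 (layovers 1≤3, duration 9.2≤15.0, price 470≤1274).
Opt8: not dominated.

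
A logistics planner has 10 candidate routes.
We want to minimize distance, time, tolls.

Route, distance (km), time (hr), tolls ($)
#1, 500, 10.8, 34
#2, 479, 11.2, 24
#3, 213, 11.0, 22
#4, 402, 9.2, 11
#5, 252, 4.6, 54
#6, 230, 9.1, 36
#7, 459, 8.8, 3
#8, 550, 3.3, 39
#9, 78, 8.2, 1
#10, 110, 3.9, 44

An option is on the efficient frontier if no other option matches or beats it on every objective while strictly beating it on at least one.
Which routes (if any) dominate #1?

#4: distance 402≤500, time 9.2≤10.8, tolls 11≤34 — dominates #1.
#7: distance 459≤500, time 8.8≤10.8, tolls 3≤34 — dominates #1.
#9: distance 78≤500, time 8.2≤10.8, tolls 1≤34 — dominates #1.
Others (#2, #3, #5, #6, #8, #10) are each worse than #1 on at least one objective.

#4, #7, #9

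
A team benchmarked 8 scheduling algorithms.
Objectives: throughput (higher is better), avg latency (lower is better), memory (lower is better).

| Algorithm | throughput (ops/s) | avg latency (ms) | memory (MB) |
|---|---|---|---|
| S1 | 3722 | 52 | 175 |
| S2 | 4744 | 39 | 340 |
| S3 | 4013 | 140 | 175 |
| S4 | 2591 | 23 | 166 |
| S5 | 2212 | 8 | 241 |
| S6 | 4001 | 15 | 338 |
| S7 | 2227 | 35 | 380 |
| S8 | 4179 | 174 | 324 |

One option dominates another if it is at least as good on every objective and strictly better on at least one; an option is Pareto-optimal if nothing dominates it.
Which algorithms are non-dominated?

S1: not dominated.
S2: not dominated (best throughput).
S3: not dominated.
S4: not dominated (best memory).
S5: not dominated (best avg latency).
S6: not dominated.
S7: dominated by S4 (throughput 2591≥2227, avg latency 23≤35, memory 166≤380).
S8: not dominated.

S1, S2, S3, S4, S5, S6, S8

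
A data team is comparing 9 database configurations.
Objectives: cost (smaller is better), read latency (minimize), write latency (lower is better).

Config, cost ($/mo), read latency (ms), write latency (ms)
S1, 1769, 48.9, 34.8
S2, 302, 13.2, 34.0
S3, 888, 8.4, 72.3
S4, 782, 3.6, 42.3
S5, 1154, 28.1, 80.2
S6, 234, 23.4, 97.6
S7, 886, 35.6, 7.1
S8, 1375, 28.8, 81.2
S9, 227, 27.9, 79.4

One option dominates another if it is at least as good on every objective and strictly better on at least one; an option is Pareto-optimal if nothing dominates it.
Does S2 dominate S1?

S2 vs S1: cost 302≤1769, read latency 13.2≤48.9, write latency 34.0≤34.8 — S2 is at least as good on every objective with at least one strict improvement.

Yes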